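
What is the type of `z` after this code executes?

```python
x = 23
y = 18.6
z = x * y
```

int * float = float

float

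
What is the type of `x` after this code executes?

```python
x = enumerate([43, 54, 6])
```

enumerate() returns an enumerate object

enumerate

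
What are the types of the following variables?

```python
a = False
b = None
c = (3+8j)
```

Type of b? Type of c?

b is assigned None, whose type is NoneType; c is assigned (3+8j), an int plus an imaginary literal (j suffix), which evaluates to complex

NoneType, complex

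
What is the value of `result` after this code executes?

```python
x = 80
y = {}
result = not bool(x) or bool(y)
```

x = 80; y = {}; result = False

False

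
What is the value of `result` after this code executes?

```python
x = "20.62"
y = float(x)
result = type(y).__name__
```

x is str; y is float; result = 'float'

'float'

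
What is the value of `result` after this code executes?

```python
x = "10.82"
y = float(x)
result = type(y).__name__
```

x is str; y is float; result = 'float'

'float'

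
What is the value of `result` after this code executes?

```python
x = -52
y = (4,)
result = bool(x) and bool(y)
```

x = -52; y = (4,); result = True

True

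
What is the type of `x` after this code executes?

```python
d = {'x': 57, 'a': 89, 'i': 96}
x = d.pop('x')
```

dict.pop() returns the value

int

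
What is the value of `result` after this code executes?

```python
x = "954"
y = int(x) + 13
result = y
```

x = '954'; y = 967; result = 967

967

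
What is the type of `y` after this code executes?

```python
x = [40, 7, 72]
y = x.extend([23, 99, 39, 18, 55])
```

list.extend() returns None

NoneType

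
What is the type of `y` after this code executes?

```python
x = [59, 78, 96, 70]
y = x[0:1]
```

Slicing a list returns a list

list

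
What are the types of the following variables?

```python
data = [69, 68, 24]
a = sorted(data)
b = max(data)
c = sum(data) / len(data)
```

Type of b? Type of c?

max of ints returns int; int / int = float

int, float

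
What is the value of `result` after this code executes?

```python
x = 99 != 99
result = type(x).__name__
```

x is bool; result = 'bool'

'bool'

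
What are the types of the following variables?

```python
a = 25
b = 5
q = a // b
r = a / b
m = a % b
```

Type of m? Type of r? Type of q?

% of ints returns int; / returns float; // returns int

int, float, int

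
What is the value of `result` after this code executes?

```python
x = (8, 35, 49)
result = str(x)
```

x = (8, 35, 49); result = '(8, 35, 49)'

'(8, 35, 49)'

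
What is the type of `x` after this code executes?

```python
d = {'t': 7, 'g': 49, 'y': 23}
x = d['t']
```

Accessing dict[str, int] with str key returns int

int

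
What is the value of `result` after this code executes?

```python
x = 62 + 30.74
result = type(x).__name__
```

x is float; result = 'float'

'float'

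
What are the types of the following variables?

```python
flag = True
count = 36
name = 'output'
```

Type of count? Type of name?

count is assigned a bare integer (no decimal point), so it is an int; name is assigned a quoted string literal, so it is a str

int, str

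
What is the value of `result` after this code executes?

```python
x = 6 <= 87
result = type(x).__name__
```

x is bool; result = 'bool'

'bool'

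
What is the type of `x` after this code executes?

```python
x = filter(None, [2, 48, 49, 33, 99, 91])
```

filter() returns a filter object

filter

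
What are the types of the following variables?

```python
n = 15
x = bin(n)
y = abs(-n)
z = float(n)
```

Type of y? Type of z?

abs() of int returns int; float() returns float

int, float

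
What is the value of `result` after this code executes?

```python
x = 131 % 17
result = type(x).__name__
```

x is int; result = 'int'

'int'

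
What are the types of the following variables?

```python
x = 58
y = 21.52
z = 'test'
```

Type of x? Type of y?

x is assigned a bare integer (no decimal point), so it is an int; y is assigned a number with a decimal point, so it is a float

int, float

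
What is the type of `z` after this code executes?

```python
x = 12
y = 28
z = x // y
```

int // int = int

int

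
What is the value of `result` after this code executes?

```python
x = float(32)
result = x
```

x = 32.0; result = 32.0

32.0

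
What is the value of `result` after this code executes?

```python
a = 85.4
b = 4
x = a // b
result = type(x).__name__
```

a is float; b is int; x is float; result = 'float'

'float'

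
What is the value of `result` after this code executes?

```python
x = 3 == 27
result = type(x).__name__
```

x is bool; result = 'bool'

'bool'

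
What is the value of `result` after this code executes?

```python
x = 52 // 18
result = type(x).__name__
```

x is int; result = 'int'

'int'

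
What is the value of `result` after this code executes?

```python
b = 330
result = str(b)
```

b = 330; result = '330'

'330'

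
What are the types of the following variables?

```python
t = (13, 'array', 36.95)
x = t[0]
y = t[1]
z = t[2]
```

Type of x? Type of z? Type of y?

tuple[0] is int; tuple[2] is float; tuple[1] is str

int, float, str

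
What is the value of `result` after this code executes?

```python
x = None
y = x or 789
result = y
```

x = None; y = 789; result = 789

789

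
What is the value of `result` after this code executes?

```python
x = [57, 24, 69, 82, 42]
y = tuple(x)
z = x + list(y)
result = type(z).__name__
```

x is list; y is tuple; z is list; result = 'list'

'list'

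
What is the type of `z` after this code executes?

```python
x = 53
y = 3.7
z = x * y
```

int * float = float

float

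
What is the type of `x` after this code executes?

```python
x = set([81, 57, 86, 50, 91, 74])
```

set() constructor returns set

set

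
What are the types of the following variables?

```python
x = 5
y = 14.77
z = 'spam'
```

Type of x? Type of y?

x is assigned a bare integer (no decimal point), so it is an int; y is assigned a number with a decimal point, so it is a float

int, float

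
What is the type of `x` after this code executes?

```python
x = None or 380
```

'or' with None returns the other truthy value

int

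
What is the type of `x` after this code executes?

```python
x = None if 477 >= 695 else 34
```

477 >= 695 is False, so the else branch is taken

int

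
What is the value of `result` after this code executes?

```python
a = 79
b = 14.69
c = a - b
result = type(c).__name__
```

a is int; b is float; c is float; result = 'float'

'float'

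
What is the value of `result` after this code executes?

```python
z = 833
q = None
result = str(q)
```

z = 833; q = None; result = 'None'

'None'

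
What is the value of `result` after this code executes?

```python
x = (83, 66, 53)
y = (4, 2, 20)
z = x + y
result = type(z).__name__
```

x is tuple; y is tuple; z is tuple; result = 'tuple'

'tuple'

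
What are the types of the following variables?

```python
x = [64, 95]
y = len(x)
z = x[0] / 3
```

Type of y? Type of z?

len() returns int; int / int = float

int, float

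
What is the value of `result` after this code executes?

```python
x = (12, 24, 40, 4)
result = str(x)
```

x = (12, 24, 40, 4); result = '(12, 24, 40, 4)'

'(12, 24, 40, 4)'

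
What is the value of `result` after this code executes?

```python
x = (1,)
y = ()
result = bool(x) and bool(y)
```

x = (1,); y = (); result = False

False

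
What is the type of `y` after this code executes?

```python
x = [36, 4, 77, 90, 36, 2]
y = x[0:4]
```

Slicing a list returns a list

list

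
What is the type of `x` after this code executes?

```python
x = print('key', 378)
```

print() returns None

NoneType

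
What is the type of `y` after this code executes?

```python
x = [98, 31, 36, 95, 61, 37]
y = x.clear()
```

list.clear() returns None

NoneType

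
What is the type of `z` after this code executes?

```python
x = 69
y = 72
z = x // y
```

int // int = int

int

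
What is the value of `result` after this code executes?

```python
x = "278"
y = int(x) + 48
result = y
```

x = '278'; y = 326; result = 326

326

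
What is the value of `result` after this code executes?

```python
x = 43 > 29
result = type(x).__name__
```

x is bool; result = 'bool'

'bool'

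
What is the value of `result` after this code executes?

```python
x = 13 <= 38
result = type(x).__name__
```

x is bool; result = 'bool'

'bool'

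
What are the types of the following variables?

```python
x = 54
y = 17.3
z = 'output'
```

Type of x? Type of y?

x is assigned a bare integer (no decimal point), so it is an int; y is assigned a number with a decimal point, so it is a float

int, float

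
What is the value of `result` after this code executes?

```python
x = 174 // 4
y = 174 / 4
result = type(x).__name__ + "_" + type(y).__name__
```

x is int; y is float; result = 'int_float'

'int_float'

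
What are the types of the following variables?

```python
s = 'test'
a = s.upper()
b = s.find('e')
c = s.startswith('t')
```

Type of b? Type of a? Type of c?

find() returns int; upper() returns str; startswith() returns bool

int, str, bool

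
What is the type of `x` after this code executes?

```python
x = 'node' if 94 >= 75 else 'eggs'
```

Both branches of conditional are str

str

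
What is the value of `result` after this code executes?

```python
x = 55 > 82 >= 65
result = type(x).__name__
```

x is bool; result = 'bool'

'bool'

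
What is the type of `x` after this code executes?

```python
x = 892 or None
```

'or' returns first truthy value

int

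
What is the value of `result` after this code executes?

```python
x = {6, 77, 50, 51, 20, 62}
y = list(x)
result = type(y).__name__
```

x is set; y is list; result = 'list'

'list'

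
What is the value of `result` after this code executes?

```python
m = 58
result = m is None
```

m = 58; result = False

False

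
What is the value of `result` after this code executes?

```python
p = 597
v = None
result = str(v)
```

p = 597; v = None; result = 'None'

'None'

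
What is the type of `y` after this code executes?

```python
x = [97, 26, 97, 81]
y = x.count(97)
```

list.count() returns int

int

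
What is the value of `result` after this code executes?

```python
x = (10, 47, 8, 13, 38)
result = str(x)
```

x = (10, 47, 8, 13, 38); result = '(10, 47, 8, 13, 38)'

'(10, 47, 8, 13, 38)'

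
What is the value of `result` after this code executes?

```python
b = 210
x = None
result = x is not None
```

b = 210; x = None; result = False

False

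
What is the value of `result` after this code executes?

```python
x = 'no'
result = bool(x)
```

x = 'no'; result = True

True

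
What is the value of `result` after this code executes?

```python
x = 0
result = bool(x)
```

x = 0; result = False

False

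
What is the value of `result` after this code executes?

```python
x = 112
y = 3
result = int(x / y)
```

x = 112; y = 3; result = 37

37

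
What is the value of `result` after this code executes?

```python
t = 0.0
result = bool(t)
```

t = 0.0; result = False

False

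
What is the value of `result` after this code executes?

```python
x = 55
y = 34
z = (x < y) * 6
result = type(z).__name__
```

x is int; y is int; z is int; result = 'int'

'int'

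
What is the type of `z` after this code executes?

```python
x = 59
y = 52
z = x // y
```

int // int = int

int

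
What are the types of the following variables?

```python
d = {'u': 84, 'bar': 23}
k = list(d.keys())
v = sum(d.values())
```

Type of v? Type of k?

sum of ints is int; list() converts to list

int, list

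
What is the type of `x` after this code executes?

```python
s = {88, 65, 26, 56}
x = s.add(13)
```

set.add() returns None (mutates in place)

NoneType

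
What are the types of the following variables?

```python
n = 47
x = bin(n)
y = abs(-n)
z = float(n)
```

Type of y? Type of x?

abs() of int returns int; bin() returns str

int, str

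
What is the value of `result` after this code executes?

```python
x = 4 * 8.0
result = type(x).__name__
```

x is float; result = 'float'

'float'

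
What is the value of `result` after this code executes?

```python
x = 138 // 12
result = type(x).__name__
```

x is int; result = 'int'

'int'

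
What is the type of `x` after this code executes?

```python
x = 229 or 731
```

'or' returns first truthy value (int)

int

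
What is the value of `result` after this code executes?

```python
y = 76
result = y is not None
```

y = 76; result = True

True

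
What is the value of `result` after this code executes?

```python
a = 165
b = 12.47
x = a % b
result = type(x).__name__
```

a is int; b is float; x is float; result = 'float'

'float'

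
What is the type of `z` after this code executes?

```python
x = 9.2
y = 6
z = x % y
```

float % int = float

float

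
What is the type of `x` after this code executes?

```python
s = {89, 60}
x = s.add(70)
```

set.add() returns None (mutates in place)

NoneType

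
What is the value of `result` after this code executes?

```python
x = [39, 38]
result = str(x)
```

x = [39, 38]; result = '[39, 38]'

'[39, 38]'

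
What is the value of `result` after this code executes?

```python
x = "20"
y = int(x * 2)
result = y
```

x = '20'; y = 2020; result = 2020

2020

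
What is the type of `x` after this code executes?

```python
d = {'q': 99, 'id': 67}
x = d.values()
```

.values() returns dict_values view

dict_values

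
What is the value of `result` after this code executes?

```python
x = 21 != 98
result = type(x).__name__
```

x is bool; result = 'bool'

'bool'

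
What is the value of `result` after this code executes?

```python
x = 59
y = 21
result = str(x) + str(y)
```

x = 59; y = 21; result = '5921'

'5921'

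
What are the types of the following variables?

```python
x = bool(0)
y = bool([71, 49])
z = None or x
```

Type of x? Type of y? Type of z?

bool() returns bool; bool() returns bool; None or bool returns the bool

bool, bool, bool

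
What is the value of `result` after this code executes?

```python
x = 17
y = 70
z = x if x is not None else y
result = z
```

x = 17; y = 70; z = 17; result = 17

17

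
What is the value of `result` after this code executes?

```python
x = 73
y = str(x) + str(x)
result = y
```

x = 73; y = '7373'; result = '7373'

'7373'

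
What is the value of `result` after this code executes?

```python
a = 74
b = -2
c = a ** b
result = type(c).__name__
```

a is int; b is int; c is float; result = 'float'

'float'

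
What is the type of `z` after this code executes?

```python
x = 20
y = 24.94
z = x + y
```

int + float = float

float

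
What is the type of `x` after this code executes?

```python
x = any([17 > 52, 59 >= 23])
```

any() returns bool

bool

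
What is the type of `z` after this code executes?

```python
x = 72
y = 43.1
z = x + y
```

int + float = float

float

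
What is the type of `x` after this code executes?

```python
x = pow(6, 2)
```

pow(int, int) returns int

int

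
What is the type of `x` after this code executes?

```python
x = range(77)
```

range() returns a range object

range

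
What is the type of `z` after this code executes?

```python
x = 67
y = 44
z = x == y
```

Equality comparison returns bool

bool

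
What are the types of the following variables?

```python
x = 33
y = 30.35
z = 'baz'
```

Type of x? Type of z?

x is assigned a bare integer (no decimal point), so it is an int; z is assigned a quoted string literal, so it is a str

int, str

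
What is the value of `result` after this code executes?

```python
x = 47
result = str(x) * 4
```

x = 47; result = '47474747'

'47474747'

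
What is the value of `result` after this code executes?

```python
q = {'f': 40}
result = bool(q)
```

q = {'f': 40}; result = True

True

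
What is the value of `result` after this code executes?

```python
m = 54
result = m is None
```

m = 54; result = False

False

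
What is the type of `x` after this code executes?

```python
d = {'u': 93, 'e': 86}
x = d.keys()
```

.keys() returns dict_keys view

dict_keys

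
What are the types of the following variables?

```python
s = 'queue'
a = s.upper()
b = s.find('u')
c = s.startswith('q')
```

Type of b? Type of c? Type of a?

find() returns int; startswith() returns bool; upper() returns str

int, bool, str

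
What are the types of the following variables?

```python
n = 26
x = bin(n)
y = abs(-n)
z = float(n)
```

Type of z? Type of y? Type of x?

float() returns float; abs() of int returns int; bin() returns str

float, int, str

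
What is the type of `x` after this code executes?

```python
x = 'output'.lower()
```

str.lower() returns str

str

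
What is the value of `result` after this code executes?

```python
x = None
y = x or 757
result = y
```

x = None; y = 757; result = 757

757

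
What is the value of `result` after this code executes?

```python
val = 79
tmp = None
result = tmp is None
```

val = 79; tmp = None; result = True

True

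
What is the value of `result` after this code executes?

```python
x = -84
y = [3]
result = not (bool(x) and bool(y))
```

x = -84; y = [3]; result = False

False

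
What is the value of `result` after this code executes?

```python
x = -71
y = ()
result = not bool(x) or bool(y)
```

x = -71; y = (); result = False

False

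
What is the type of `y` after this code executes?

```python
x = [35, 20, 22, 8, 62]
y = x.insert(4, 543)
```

list.insert() returns None

NoneType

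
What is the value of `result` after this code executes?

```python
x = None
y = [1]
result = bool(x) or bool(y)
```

x = None; y = [1]; result = True

True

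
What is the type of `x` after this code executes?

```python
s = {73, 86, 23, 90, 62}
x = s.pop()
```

Popping from set[int] returns int

int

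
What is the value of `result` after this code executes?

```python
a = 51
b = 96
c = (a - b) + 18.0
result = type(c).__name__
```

a is int; b is int; c is float; result = 'float'

'float'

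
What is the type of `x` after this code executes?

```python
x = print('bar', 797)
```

print() returns None

NoneType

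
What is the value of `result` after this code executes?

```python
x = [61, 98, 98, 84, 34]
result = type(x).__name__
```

x is list; result = 'list'

'list'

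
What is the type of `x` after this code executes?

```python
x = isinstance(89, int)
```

isinstance() returns bool

bool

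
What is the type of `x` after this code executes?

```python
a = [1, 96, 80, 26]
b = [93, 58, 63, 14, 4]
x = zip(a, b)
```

zip() returns a zip object

zip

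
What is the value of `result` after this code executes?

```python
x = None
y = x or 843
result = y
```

x = None; y = 843; result = 843

843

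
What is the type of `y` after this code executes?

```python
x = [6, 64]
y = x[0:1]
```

Slicing a list returns a list

list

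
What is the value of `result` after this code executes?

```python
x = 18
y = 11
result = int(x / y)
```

x = 18; y = 11; result = 1

1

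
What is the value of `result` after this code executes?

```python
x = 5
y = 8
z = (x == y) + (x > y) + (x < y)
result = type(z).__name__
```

x is int; y is int; z is int; result = 'int'

'int'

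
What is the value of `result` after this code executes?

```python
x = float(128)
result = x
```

x = 128.0; result = 128.0

128.0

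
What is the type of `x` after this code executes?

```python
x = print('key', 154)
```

print() returns None

NoneType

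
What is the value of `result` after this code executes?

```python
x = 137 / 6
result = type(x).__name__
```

x is float; result = 'float'

'float'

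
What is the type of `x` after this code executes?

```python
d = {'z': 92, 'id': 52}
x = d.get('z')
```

dict.get() returns value type when found

int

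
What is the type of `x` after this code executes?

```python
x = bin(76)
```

bin() returns str representation

str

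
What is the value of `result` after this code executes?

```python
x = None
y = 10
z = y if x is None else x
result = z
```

x = None; y = 10; z = 10; result = 10

10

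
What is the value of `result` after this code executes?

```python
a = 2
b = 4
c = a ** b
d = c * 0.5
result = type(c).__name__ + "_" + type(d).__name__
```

a is int; b is int; c is int; d is float; result = 'int_float'

'int_float'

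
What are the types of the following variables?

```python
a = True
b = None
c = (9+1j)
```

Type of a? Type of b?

a is assigned the constant True, which has type bool; b is assigned None, whose type is NoneType

bool, NoneType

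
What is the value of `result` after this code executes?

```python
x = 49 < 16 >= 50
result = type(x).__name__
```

x is bool; result = 'bool'

'bool'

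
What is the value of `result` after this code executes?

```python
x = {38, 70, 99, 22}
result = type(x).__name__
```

x is set; result = 'set'

'set'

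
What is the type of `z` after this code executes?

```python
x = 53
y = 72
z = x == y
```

Comparison returns bool

bool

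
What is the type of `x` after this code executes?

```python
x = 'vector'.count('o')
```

str.count() returns int

int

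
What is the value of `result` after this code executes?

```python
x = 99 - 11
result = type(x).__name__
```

x is int; result = 'int'

'int'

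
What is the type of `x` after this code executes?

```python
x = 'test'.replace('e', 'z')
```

str.replace() returns str

str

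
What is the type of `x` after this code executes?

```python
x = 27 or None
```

'or' returns first truthy value

int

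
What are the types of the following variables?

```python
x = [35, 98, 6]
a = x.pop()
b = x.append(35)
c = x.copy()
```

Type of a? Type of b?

pop() returns element; append() returns None

int, NoneType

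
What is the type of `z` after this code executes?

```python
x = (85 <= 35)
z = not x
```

'not' returns bool

bool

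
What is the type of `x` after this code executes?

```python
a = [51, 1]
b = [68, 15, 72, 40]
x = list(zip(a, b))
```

list(zip()) returns a list of tuples

list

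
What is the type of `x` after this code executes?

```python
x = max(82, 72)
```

max() of ints returns int

int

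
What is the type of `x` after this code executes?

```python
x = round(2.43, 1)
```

round() with decimal places returns float

float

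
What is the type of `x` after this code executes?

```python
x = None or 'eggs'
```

'or' with None returns the other truthy value (str)

str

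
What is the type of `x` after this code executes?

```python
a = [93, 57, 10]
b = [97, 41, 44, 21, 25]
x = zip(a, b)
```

zip() returns a zip object

zip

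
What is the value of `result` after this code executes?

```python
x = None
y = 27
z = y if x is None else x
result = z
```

x = None; y = 27; z = 27; result = 27

27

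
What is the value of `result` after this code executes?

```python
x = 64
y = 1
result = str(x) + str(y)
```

x = 64; y = 1; result = '641'

'641'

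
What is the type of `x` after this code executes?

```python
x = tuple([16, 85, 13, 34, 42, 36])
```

tuple() constructor returns tuple

tuple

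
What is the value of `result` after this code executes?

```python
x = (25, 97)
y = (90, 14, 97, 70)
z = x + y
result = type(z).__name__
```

x is tuple; y is tuple; z is tuple; result = 'tuple'

'tuple'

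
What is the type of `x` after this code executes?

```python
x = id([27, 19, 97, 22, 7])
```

id() returns int

int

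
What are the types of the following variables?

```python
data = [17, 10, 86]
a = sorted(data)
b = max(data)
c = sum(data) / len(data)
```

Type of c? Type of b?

int / int = float; max of ints returns int

float, int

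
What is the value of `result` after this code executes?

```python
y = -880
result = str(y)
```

y = -880; result = '-880'

'-880'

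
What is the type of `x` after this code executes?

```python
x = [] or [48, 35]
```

'or' returns first truthy value (list)

list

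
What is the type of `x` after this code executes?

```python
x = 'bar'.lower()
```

str.lower() returns str

str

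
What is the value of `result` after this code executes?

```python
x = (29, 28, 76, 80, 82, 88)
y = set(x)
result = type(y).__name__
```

x is tuple; y is set; result = 'set'

'set'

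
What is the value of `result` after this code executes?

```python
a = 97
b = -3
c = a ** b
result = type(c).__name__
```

a is int; b is int; c is float; result = 'float'

'float'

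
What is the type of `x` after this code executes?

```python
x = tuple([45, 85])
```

tuple() constructor returns tuple

tuple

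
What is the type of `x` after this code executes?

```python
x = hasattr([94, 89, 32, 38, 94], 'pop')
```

hasattr() returns bool

bool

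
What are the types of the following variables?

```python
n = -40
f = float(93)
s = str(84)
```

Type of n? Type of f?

n is assigned a bare integer (no decimal point), so it is an int; f is assigned the result of calling float(), which returns a float

int, float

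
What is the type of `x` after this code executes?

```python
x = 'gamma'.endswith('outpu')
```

str.endswith() returns bool

bool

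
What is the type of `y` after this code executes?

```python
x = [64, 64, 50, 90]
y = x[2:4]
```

Slicing a list returns a list

list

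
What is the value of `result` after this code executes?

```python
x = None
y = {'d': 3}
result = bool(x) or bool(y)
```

x = None; y = {'d': 3}; result = True

True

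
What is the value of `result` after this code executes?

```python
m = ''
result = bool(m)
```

m = ''; result = False

False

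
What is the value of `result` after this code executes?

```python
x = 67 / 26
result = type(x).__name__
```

x is float; result = 'float'

'float'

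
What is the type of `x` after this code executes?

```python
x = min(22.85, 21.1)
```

min() of floats returns float

float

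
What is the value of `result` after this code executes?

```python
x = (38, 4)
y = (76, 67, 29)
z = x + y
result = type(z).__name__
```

x is tuple; y is tuple; z is tuple; result = 'tuple'

'tuple'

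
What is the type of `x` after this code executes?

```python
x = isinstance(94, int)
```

isinstance() returns bool

bool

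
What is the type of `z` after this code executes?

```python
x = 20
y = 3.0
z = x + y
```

int + float = float

float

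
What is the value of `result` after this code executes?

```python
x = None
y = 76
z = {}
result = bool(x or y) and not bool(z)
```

x = None; y = 76; z = {}; result = True

True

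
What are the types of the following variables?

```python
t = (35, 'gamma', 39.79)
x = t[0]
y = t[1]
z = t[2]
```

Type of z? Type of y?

tuple[2] is float; tuple[1] is str

float, str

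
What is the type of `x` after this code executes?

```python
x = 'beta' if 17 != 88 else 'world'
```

Both branches of conditional are str

str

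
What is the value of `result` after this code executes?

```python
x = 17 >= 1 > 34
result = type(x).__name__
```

x is bool; result = 'bool'

'bool'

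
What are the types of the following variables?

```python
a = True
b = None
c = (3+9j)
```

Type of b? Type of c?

b is assigned None, whose type is NoneType; c is assigned (3+9j), an int plus an imaginary literal (j suffix), which evaluates to complex

NoneType, complex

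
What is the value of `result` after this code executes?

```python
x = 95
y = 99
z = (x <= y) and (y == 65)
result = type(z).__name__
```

x is int; y is int; z is bool; result = 'bool'

'bool'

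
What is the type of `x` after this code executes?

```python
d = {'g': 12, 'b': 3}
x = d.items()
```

dict.items() returns dict_items view

dict_items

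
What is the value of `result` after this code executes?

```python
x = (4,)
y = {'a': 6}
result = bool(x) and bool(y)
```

x = (4,); y = {'a': 6}; result = True

True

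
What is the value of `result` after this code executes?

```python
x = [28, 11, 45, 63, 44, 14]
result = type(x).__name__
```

x is list; result = 'list'

'list'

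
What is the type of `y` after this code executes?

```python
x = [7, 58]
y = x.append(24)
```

list.append() returns None (mutates in place)

NoneType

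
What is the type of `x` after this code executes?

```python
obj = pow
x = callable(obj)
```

callable() returns bool

bool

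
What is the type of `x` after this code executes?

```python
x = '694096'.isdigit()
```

str.isdigit() returns bool

bool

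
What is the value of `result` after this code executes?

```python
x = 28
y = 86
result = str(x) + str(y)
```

x = 28; y = 86; result = '2886'

'2886'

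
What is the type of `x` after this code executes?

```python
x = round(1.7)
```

round() with no decimal places returns int

int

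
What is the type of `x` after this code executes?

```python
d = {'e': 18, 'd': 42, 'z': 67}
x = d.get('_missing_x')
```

dict.get() returns None when key not found

NoneType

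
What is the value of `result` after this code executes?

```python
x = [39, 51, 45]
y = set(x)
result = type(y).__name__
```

x is list; y is set; result = 'set'

'set'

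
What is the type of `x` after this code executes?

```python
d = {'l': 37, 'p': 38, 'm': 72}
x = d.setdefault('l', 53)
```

dict.setdefault() returns the (existing or default) value

int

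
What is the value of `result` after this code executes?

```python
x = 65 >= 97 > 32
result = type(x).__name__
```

x is bool; result = 'bool'

'bool'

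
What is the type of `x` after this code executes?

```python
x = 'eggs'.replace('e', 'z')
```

str.replace() returns str

str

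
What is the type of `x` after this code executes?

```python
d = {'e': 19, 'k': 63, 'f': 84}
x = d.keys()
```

.keys() returns dict_keys view

dict_keys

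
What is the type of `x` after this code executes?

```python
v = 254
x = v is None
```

'is' comparison returns bool

bool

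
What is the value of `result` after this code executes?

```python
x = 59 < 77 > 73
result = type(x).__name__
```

x is bool; result = 'bool'

'bool'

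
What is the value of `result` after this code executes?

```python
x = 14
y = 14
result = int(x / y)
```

x = 14; y = 14; result = 1

1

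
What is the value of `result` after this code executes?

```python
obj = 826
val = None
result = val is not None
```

obj = 826; val = None; result = False

False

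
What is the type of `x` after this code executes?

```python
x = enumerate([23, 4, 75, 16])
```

enumerate() returns an enumerate object

enumerate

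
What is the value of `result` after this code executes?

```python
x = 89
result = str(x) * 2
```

x = 89; result = '8989'

'8989'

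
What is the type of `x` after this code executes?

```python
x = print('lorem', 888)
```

print() returns None

NoneType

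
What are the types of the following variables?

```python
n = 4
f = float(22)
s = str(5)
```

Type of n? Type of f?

n is assigned a bare integer (no decimal point), so it is an int; f is assigned the result of calling float(), which returns a float

int, float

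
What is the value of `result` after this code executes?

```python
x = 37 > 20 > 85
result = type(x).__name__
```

x is bool; result = 'bool'

'bool'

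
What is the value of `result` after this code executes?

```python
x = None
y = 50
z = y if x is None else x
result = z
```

x = None; y = 50; z = 50; result = 50

50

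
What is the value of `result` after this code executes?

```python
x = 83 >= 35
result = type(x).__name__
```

x is bool; result = 'bool'

'bool'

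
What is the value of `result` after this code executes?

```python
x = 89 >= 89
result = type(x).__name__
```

x is bool; result = 'bool'

'bool'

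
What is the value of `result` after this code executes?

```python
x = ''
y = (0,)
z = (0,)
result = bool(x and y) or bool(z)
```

x = ''; y = (0,); z = (0,); result = True

True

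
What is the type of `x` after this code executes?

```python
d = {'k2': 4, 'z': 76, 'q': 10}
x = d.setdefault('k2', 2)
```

dict.setdefault() returns the (existing or default) value

int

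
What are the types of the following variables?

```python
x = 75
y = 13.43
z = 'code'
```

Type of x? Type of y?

x is assigned a bare integer (no decimal point), so it is an int; y is assigned a number with a decimal point, so it is a float

int, float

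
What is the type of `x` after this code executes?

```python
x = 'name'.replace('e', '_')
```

str.replace() returns str

str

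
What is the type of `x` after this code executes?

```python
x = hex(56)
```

hex() returns str representation

str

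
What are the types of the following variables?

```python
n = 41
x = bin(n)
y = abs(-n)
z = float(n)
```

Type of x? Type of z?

bin() returns str; float() returns float

str, float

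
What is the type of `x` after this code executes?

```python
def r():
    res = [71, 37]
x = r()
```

Function without return returns None

NoneType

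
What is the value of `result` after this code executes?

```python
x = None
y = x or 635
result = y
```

x = None; y = 635; result = 635

635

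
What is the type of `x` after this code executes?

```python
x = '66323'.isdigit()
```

str.isdigit() returns bool

bool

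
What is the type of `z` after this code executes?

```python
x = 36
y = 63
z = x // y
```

int // int = int

int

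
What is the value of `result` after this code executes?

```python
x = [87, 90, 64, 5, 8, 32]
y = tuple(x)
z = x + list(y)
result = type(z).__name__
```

x is list; y is tuple; z is list; result = 'list'

'list'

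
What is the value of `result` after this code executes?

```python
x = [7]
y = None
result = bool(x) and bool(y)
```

x = [7]; y = None; result = False

False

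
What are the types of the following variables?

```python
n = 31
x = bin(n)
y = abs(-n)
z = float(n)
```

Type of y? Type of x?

abs() of int returns int; bin() returns str

int, str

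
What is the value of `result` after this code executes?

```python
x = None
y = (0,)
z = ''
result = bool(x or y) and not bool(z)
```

x = None; y = (0,); z = ''; result = True

True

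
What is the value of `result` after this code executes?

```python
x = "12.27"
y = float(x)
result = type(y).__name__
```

x is str; y is float; result = 'float'

'float'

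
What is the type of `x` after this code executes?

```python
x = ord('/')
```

ord() returns int (code point)

int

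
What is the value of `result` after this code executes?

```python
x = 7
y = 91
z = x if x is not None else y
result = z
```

x = 7; y = 91; z = 7; result = 7

7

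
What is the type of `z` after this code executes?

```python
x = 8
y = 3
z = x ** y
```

positive int ** positive int = int

int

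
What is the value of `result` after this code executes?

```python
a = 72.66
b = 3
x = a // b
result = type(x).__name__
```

a is float; b is int; x is float; result = 'float'

'float'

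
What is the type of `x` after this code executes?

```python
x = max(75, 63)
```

max() of ints returns int

int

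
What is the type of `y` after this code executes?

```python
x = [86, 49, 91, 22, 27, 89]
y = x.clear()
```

list.clear() returns None

NoneType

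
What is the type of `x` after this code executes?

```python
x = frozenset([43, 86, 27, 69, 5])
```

frozenset() returns frozenset

frozenset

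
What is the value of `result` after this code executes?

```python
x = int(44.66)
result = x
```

x = 44; result = 44

44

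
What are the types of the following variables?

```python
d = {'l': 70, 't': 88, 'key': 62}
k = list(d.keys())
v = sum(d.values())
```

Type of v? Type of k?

sum of ints is int; list() converts to list

int, list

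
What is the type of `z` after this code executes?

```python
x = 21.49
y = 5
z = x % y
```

float % int = float

float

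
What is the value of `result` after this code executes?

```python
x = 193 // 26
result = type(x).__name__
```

x is int; result = 'int'

'int'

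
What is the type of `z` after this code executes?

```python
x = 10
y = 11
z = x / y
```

int / int = float

float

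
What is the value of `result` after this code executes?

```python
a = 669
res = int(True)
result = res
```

a = 669; res = 1; result = 1

1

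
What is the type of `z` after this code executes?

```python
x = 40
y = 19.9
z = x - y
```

int - float = float

float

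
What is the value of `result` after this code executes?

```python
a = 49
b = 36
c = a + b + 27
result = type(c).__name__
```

a is int; b is int; c is int; result = 'int'

'int'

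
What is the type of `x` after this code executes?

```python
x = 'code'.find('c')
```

str.find() returns int index

int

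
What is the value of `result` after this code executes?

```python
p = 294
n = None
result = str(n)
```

p = 294; n = None; result = 'None'

'None'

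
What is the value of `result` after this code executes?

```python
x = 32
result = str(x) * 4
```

x = 32; result = '32323232'

'32323232'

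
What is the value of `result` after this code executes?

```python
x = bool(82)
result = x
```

x = True; result = True

True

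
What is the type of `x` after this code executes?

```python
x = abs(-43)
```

abs() of int returns int

int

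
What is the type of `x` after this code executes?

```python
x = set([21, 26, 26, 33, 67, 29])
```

set() constructor returns set

set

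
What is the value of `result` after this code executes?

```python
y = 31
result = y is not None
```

y = 31; result = True

True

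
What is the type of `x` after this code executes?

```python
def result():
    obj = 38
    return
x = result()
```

Bare return returns None

NoneType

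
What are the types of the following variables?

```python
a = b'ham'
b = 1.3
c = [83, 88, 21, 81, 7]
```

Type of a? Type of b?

a is assigned a bytes literal (b'...' prefix); b is assigned a number with a decimal point, so it is a float

bytes, float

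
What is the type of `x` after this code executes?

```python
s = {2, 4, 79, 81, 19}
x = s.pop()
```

Popping from set[int] returns int

int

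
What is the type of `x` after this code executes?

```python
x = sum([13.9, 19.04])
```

sum() of floats returns float

float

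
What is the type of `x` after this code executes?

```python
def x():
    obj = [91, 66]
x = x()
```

Function without return returns None

NoneType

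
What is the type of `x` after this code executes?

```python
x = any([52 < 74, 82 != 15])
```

any() returns bool

bool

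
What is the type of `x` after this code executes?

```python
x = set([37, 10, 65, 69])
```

set() constructor returns set

set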